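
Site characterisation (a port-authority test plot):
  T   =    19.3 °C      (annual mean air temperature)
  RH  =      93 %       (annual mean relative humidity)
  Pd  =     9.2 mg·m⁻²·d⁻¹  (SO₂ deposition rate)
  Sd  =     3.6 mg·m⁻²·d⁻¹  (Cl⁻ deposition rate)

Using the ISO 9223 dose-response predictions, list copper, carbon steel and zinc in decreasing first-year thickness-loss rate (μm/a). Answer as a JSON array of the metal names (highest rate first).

["carbon steel", "copper", "zinc"]

copper: f(T) = -0.080·(T−10) [T>10 °C] = -0.7440
  SO₂ term: 0.0053·9.2^0.26·exp(0.059·93-0.7440) = 1.083
  Cl⁻ term: 0.01025·3.6^0.27·exp(0.036·93+0.049·19.3) = 1.061
  r_corr = 1.083 + 1.061 = 2.144 μm/a
carbon steel: temperature factor f = -0.054·(9.3) = -0.5022
  SO₂ term: 1.77·9.2^0.52·exp(0.02·93-0.5022) = 21.82
  Sd branch = 0.102·Sd^0.62·e^(0.033·RH+0.04·T) = 10.51 μm/a
  r_corr = 21.82 + 10.51 = 32.33 μm/a
zinc: T>10 °C ⇒ hinge -0.071·(19.3−10) = -0.6603
  Pd branch = 0.0129·Pd^0.44·e^(0.046·RH+f) = 1.276 μm/a
  Cl⁻ term: 0.0175·3.6^0.57·exp(0.008·93+0.085·19.3) = 0.3942
  sum: 1.276 + 0.3942 → r_corr = 1.67 μm/a
Ordering by μm/a: carbon steel (32.3) > copper (2.14) > zinc (1.67)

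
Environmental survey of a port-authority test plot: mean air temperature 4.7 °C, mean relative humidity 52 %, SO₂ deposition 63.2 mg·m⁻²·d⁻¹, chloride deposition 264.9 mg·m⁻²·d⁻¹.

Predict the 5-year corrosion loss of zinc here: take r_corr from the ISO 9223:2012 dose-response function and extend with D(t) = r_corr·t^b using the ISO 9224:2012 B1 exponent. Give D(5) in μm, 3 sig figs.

zinc: T≤10 °C ⇒ hinge +0.038·(4.7−10) = -0.2014
  SO₂ term: 0.0129·63.2^0.44·exp(0.046·52-0.2014) = 0.7149
  Cl⁻ term: 0.0175·264.9^0.57·exp(0.008·52+0.085·4.7) = 0.9514
  r_corr = 0.7149 + 0.9514 = 1.666 μm/a
ISO 9224: D(t) = r_corr · t^b with b = 0.813 (zinc, B1)
  D(5) = 1.666 × 5^0.813 = 1.666 × 3.701 = 6.166 μm

D(5) = 6.17 μm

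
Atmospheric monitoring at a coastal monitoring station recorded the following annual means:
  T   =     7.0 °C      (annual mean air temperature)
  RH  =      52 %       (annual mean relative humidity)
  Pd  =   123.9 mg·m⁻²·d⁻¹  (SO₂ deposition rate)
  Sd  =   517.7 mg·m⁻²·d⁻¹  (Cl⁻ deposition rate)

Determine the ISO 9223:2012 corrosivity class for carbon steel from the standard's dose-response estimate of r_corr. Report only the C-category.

C4

carbon steel: f(T) = +0.150·(T−10) [T≤10 °C] = -0.4500
  Pd branch = 1.77·Pd^0.52·e^(0.02·RH+f) = 39.14 μm/a
  Cl⁻ term: 0.102·517.7^0.62·exp(0.033·52+0.04·7.0) = 36.16
  sum: 39.14 + 36.16 → r_corr = 75.29 μm/a
Category bounds: 50…80 μm/a bracket r_corr ⇒ C4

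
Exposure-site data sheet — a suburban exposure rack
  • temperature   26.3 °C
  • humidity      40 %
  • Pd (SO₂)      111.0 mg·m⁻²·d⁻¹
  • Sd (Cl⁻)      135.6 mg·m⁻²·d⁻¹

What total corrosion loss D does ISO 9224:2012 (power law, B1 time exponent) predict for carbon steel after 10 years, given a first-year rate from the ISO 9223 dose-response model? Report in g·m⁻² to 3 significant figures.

D(10) = 1.10e+03 g·m⁻²

carbon steel: T>10 °C ⇒ hinge -0.054·(26.3−10) = -0.8802
  SO₂ term: 1.77·111.0^0.52·exp(0.02·40-0.8802) = 18.91
  Sd branch = 0.102·Sd^0.62·e^(0.033·RH+0.04·T) = 22.95 μm/a
  sum: 18.91 + 22.95 → r_corr = 41.86 μm/a
ISO 9224: D(t) = r_corr · t^b with b = 0.523 (carbon steel, B1)
  D(10) = 41.86 × 10^0.523 = 41.86 × 3.334 = 139.6 μm
  Mass loss = 139.6 μm × 7.85 g/cm³ = 1096 g·m⁻²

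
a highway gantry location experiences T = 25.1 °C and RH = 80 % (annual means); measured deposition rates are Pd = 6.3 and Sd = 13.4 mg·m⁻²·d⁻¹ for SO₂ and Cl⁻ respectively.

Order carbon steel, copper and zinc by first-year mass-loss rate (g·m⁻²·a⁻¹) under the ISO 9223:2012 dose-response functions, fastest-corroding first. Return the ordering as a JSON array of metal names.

carbon steel: T>10 °C ⇒ hinge -0.054·(25.1−10) = -0.8154
  Pd branch = 1.77·Pd^0.52·e^(0.02·RH+f) = 10.1 μm/a
  Cl⁻ term: 0.102·13.4^0.62·exp(0.033·80+0.04·25.1) = 19.5
  r_corr = 10.1 + 19.5 = 29.6 μm/a
  mass loss = 29.6 μm/a × 7.85 g/cm³ = 232.3 g·m⁻²·a⁻¹
copper: f(T) = -0.080·(T−10) [T>10 °C] = -1.2080
  Pd branch = 0.0053·Pd^0.26·e^(0.059·RH+f) = 0.2866 μm/a
  Sd branch = 0.01025·Sd^0.27·e^(0.036·RH+0.049·T) = 1.259 μm/a
  r_corr = 0.2866 + 1.259 = 1.545 μm/a
  mass loss = 1.545 μm/a × 8.96 g/cm³ = 13.85 g·m⁻²·a⁻¹
zinc: f(T) = -0.071·(T−10) [T>10 °C] = -1.0721
  SO₂ term: 0.0129·6.3^0.44·exp(0.046·80-1.0721) = 0.3935
  Cl⁻ term: 0.0175·13.4^0.57·exp(0.008·80+0.085·25.1) = 1.23
  sum: 0.3935 + 1.23 → r_corr = 1.624 μm/a
  mass loss = 1.624 μm/a × 7.14 g/cm³ = 11.59 g·m⁻²·a⁻¹
Ordering by g·m⁻²·a⁻¹: carbon steel (232) > copper (13.8) > zinc (11.6)

["carbon steel", "copper", "zinc"]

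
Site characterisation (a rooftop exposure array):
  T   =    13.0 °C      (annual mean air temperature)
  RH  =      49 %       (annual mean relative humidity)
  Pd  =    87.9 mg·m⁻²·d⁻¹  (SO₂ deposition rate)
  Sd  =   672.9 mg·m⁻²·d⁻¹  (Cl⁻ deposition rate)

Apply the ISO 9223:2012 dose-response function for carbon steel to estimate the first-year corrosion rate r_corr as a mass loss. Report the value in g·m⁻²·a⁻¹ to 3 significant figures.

r_corr = 707 g·m⁻²·a⁻¹

carbon steel: f(T) = -0.054·(T−10) [T>10 °C] = -0.1620
  Pd branch = 1.77·Pd^0.52·e^(0.02·RH+f) = 41.12 μm/a
  Cl⁻ term: 0.102·672.9^0.62·exp(0.033·49+0.04·13.0) = 48.98
  r_corr = 41.12 + 48.98 = 90.1 μm/a
Convert to mass loss: 90.1 μm/a × 7.85 g/cm³ = 707.3 g·m⁻²·a⁻¹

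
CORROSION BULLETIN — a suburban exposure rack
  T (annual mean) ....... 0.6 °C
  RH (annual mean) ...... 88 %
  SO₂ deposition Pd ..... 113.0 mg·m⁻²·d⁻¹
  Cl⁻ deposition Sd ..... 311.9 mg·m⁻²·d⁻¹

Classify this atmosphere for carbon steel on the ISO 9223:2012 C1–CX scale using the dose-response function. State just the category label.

carbon steel: f(T) = +0.150·(T−10) [T≤10 °C] = -1.4100
  SO₂ term: 1.77·113.0^0.52·exp(0.02·88-1.4100) = 29.35
  Cl⁻ term: 0.102·311.9^0.62·exp(0.033·88+0.04·0.6) = 67.07
  sum: 29.35 + 67.07 → r_corr = 96.41 μm/a
Category bounds: 80…200 μm/a bracket r_corr ⇒ C5

C5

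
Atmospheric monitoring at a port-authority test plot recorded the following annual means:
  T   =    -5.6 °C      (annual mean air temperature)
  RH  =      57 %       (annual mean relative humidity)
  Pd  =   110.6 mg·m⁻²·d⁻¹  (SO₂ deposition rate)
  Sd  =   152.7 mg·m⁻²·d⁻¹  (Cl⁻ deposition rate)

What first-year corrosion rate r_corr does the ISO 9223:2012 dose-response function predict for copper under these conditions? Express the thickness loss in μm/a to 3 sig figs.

r_corr = 0.309 μm/a

copper: T≤10 °C ⇒ hinge +0.126·(-5.6−10) = -1.9656
  sulphur-dioxide contribution → 0.07287 μm/a
  chloride contribution → 0.2357 μm/a
  total first-year rate 0.3086 μm/a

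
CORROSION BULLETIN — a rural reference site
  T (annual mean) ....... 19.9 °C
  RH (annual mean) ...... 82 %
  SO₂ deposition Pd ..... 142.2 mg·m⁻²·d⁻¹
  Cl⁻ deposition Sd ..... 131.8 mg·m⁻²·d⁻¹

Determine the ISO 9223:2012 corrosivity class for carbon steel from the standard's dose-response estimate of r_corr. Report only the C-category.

C5

carbon steel: temperature factor f = -0.054·(9.9) = -0.5346
  Pd branch = 1.77·Pd^0.52·e^(0.02·RH+f) = 70.4 μm/a
  Sd branch = 0.102·Sd^0.62·e^(0.033·RH+0.04·T) = 69.8 μm/a
  r_corr = 70.4 + 69.8 = 140.2 μm/a
ISO 9223 Table 2 (carbon steel): 80 < 140 ≤ 200 μm/a ⇒ C5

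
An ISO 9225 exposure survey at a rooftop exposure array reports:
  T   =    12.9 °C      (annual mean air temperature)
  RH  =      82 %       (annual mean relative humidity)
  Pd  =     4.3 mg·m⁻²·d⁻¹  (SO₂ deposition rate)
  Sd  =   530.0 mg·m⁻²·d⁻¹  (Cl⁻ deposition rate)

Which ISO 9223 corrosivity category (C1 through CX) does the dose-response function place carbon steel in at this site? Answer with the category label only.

carbon steel: T>10 °C ⇒ hinge -0.054·(12.9−10) = -0.1566
  sulphur-dioxide contribution → 16.66 μm/a
  chloride contribution → 125 μm/a
  total first-year rate 141.7 μm/a
142 μm/a falls in (80, 200] for carbon steel → category C5

C5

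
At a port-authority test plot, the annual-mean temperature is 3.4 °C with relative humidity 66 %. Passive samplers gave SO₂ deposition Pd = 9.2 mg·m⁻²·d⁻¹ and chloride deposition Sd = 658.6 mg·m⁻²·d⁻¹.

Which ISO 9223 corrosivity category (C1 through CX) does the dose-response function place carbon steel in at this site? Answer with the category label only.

carbon steel: f(T) = +0.150·(T−10) [T≤10 °C] = -0.9900
  sulphur-dioxide contribution → 7.807 μm/a
  chloride contribution → 57.69 μm/a
  ⇒ r_corr(carbon steel) = 65.5 μm/a
ISO 9223 Table 2 (carbon steel): 50 < 65.5 ≤ 80 μm/a ⇒ C4

C4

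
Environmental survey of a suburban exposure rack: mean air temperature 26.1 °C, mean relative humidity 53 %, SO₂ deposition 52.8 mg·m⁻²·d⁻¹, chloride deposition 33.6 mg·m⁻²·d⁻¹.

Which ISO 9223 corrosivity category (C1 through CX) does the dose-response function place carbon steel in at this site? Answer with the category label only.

C3

carbon steel: T>10 °C ⇒ hinge -0.054·(26.1−10) = -0.8694
  sulphur-dioxide contribution → 16.85 μm/a
  chloride contribution → 14.72 μm/a
  total first-year rate 31.57 μm/a
ISO 9223 Table 2 (carbon steel): 25 < 31.6 ≤ 50 μm/a ⇒ C3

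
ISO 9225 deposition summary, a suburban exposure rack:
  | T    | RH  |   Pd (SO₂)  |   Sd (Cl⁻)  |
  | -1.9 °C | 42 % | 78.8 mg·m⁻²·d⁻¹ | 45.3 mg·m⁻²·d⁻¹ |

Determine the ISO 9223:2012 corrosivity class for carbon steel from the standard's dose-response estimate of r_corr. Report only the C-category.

carbon steel: f(T) = +0.150·(T−10) [T≤10 °C] = -1.7850
  SO₂ term: 1.77·78.8^0.52·exp(0.02·42-1.7850) = 6.664
  Cl⁻ term: 0.102·45.3^0.62·exp(0.033·42+0.04·-1.9) = 4.021
  sum: 6.664 + 4.021 → r_corr = 10.69 μm/a
10.7 μm/a falls in (1.3, 25] for carbon steel → category C2

C2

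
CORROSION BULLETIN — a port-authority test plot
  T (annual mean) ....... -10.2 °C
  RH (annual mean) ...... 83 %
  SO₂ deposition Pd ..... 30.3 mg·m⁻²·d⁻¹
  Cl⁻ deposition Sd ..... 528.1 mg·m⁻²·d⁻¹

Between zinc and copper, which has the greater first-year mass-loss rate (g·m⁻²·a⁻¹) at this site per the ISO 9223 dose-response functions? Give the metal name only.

zinc

zinc: T≤10 °C ⇒ hinge +0.038·(-10.2−10) = -0.7676
  sulphur-dioxide contribution → 1.222 μm/a
  chloride contribution → 0.5091 μm/a
  ⇒ r_corr(zinc) = 1.731 μm/a
  mass loss = 1.731 μm/a × 7.14 g/cm³ = 12.36 g·m⁻²·a⁻¹
copper: T≤10 °C ⇒ hinge +0.126·(-10.2−10) = -2.5452
  sulphur-dioxide contribution → 0.1352 μm/a
  chloride contribution → 0.6706 μm/a
  ⇒ r_corr(copper) = 0.8058 μm/a
  mass loss = 0.8058 μm/a × 8.96 g/cm³ = 7.22 g·m⁻²·a⁻¹
Ordering by g·m⁻²·a⁻¹: zinc (12.4) > copper (7.22)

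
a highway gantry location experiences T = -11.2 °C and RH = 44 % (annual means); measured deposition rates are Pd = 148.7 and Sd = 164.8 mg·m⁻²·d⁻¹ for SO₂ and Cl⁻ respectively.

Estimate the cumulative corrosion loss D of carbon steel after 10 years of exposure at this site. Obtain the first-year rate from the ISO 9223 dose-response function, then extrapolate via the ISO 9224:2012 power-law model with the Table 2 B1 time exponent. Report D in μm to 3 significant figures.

carbon steel: temperature factor f = +0.150·(-21.2) = -3.1800
  SO₂ term: 1.77·148.7^0.52·exp(0.02·44-3.1800) = 2.392
  Sd branch = 0.102·Sd^0.62·e^(0.033·RH+0.04·T) = 6.594 μm/a
  sum: 2.392 + 6.594 → r_corr = 8.986 μm/a
Power-law: D(10) = r_corr · 10^0.523
  D(10) = 8.986 × 10^0.523 = 8.986 × 3.334 = 29.96 μm

D(10) = 30.0 μm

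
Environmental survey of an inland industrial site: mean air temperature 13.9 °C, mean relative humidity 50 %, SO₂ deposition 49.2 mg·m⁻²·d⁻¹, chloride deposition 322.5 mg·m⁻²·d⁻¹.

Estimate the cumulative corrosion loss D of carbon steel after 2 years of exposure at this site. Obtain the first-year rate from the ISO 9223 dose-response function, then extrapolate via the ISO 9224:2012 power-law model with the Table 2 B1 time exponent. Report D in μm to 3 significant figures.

carbon steel: temperature factor f = -0.054·(3.9) = -0.2106
  Pd branch = 1.77·Pd^0.52·e^(0.02·RH+f) = 29.55 μm/a
  Sd branch = 0.102·Sd^0.62·e^(0.033·RH+0.04·T) = 33.26 μm/a
  sum: 29.55 + 33.26 → r_corr = 62.82 μm/a
ISO 9224: D(t) = r_corr · t^b with b = 0.523 (carbon steel, B1)
  D(2) = 62.82 × 2^0.523 = 62.82 × 1.437 = 90.26 μm

D(2) = 90.3 μm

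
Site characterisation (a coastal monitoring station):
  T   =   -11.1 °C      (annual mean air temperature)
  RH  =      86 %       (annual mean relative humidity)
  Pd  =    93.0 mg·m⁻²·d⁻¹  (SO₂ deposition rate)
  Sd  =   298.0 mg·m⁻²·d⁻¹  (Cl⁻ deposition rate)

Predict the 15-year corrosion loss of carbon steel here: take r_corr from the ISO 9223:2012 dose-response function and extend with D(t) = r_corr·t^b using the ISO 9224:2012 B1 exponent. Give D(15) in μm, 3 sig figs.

carbon steel: T≤10 °C ⇒ hinge +0.150·(-11.1−10) = -3.1650
  Pd branch = 1.77·Pd^0.52·e^(0.02·RH+f) = 4.406 μm/a
  Sd branch = 0.102·Sd^0.62·e^(0.033·RH+0.04·T) = 38.22 μm/a
  r_corr = 4.406 + 38.22 = 42.63 μm/a
ISO 9224: D(t) = r_corr · t^b with b = 0.523 (carbon steel, B1)
  D(15) = 42.63 × 15^0.523 = 42.63 × 4.122 = 175.7 μm

D(15) = 176 μm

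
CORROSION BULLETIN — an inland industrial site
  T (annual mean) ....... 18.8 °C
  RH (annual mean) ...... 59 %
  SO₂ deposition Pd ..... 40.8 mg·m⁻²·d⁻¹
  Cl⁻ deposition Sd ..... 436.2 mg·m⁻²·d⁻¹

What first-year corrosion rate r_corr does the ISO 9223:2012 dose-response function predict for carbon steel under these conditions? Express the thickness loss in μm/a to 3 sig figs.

r_corr = 90.3 μm/a

carbon steel: f(T) = -0.054·(T−10) [T>10 °C] = -0.4752
  sulphur-dioxide contribution → 24.64 μm/a
  chloride contribution → 65.67 μm/a
  ⇒ r_corr(carbon steel) = 90.31 μm/a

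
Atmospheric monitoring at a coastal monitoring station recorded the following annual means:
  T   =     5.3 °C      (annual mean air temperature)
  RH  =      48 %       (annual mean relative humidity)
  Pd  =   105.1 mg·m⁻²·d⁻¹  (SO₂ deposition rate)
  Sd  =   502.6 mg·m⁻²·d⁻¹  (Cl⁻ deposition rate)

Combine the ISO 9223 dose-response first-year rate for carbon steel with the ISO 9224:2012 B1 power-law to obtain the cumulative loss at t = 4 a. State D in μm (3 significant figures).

carbon steel: T≤10 °C ⇒ hinge +0.150·(5.3−10) = -0.7050
  sulphur-dioxide contribution → 25.7 μm/a
  chloride contribution → 29.06 μm/a
  total first-year rate 54.76 μm/a
Power-law: D(4) = r_corr · 4^0.523
  D(4) = 54.76 × 4^0.523 = 54.76 × 2.065 = 113.1 μm

D(4) = 113 μm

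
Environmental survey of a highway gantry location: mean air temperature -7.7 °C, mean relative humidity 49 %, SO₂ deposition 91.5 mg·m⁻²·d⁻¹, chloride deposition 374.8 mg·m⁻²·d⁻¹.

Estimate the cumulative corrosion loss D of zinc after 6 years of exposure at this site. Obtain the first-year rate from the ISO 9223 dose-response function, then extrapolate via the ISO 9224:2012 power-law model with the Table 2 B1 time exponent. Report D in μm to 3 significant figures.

D(6) = 3.66 μm

zinc: temperature factor f = +0.038·(-17.7) = -0.6726
  Pd branch = 0.0129·Pd^0.44·e^(0.046·RH+f) = 0.4575 μm/a
  Sd branch = 0.0175·Sd^0.57·e^(0.008·RH+0.085·T) = 0.3945 μm/a
  sum: 0.4575 + 0.3945 → r_corr = 0.8521 μm/a
Long-term exponent b (ISO 9224 Table 2, B1) = 0.813
  D(6) = 0.8521 × 6^0.813 = 0.8521 × 4.292 = 3.657 μm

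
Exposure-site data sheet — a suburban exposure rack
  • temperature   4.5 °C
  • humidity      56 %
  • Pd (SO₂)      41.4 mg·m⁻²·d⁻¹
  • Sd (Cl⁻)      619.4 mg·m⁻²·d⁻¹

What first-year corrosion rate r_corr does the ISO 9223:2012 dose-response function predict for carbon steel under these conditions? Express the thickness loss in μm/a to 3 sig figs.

carbon steel: temperature factor f = +0.150·(-5.5) = -0.8250
  Pd branch = 1.77·Pd^0.52·e^(0.02·RH+f) = 16.48 μm/a
  Cl⁻ term: 0.102·619.4^0.62·exp(0.033·56+0.04·4.5) = 41.72
  sum: 16.48 + 41.72 → r_corr = 58.2 μm/a

r_corr = 58.2 μm/a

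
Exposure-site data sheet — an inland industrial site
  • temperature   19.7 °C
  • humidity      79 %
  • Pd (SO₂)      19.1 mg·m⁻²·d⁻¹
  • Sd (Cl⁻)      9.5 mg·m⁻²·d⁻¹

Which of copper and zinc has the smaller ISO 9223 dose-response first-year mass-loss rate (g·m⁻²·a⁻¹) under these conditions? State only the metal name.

zinc

copper: temperature factor f = -0.080·(9.7) = -0.7760
  sulphur-dioxide contribution → 0.5554 μm/a
  chloride contribution → 0.8493 μm/a
  ⇒ r_corr(copper) = 1.405 μm/a
  mass loss = 1.405 μm/a × 8.96 g/cm³ = 12.59 g·m⁻²·a⁻¹
zinc: f(T) = -0.071·(T−10) [T>10 °C] = -0.6887
  sulphur-dioxide contribution → 0.8982 μm/a
  chloride contribution → 0.6339 μm/a
  ⇒ r_corr(zinc) = 1.532 μm/a
  mass loss = 1.532 μm/a × 7.14 g/cm³ = 10.94 g·m⁻²·a⁻¹
Ordering by g·m⁻²·a⁻¹: copper (12.6) > zinc (10.9)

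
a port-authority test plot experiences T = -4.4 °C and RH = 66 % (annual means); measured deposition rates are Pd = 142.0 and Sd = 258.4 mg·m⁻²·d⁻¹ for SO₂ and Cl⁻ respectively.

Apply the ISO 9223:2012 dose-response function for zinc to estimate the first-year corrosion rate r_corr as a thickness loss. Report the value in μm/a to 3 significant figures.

r_corr = 1.86 μm/a

zinc: f(T) = +0.038·(T−10) [T≤10 °C] = -0.5472
  sulphur-dioxide contribution → 1.376 μm/a
  chloride contribution → 0.4841 μm/a
  total first-year rate 1.86 μm/a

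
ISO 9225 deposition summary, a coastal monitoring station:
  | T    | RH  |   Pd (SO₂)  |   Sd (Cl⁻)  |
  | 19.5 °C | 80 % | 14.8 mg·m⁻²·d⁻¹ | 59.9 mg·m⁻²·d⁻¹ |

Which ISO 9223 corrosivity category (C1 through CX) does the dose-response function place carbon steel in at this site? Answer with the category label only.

C4

carbon steel: temperature factor f = -0.054·(9.5) = -0.5130
  SO₂ term: 1.77·14.8^0.52·exp(0.02·80-0.5130) = 21.31
  Cl⁻ term: 0.102·59.9^0.62·exp(0.033·80+0.04·19.5) = 39.44
  sum: 21.31 + 39.44 → r_corr = 60.75 μm/a
Category bounds: 50…80 μm/a bracket r_corr ⇒ C4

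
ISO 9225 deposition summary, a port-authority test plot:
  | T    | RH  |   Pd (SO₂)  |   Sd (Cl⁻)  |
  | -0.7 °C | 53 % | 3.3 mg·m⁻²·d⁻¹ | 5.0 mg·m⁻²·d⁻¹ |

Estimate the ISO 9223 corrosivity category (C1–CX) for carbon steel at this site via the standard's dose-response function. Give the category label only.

carbon steel: T≤10 °C ⇒ hinge +0.150·(-0.7−10) = -1.6050
  SO₂ term: 1.77·3.3^0.52·exp(0.02·53-1.6050) = 1.909
  Sd branch = 0.102·Sd^0.62·e^(0.033·RH+0.04·T) = 1.547 μm/a
  sum: 1.909 + 1.547 → r_corr = 3.456 μm/a
3.46 μm/a falls in (1.3, 25] for carbon steel → category C2

C2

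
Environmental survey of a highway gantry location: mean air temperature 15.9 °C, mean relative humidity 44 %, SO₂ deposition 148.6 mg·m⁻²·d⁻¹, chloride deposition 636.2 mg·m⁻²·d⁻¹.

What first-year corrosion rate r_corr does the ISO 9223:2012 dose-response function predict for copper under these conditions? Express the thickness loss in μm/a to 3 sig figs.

copper: temperature factor f = -0.080·(5.9) = -0.4720
  Pd branch = 0.0053·Pd^0.26·e^(0.059·RH+f) = 0.1627 μm/a
  Cl⁻ term: 0.01025·636.2^0.27·exp(0.036·44+0.049·15.9) = 0.6223
  sum: 0.1627 + 0.6223 → r_corr = 0.785 μm/a

r_corr = 0.785 μm/a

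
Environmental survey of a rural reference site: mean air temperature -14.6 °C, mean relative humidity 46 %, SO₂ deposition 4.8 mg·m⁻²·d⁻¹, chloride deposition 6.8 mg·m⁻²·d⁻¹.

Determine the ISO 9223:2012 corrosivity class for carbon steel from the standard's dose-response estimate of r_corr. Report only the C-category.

C1

carbon steel: T≤10 °C ⇒ hinge +0.150·(-14.6−10) = -3.6900
  SO₂ term: 1.77·4.8^0.52·exp(0.02·46-3.6900) = 0.2507
  Cl⁻ term: 0.102·6.8^0.62·exp(0.033·46+0.04·-14.6) = 0.8519
  sum: 0.2507 + 0.8519 → r_corr = 1.103 μm/a
ISO 9223 Table 2 (carbon steel): 0 < 1.1 ≤ 1.3 μm/a ⇒ C1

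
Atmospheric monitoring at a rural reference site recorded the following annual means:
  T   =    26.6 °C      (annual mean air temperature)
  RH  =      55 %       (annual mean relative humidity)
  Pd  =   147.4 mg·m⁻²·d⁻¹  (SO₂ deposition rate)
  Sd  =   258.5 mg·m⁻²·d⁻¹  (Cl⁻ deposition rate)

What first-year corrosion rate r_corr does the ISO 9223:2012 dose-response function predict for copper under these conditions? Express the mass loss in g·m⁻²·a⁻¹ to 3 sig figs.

copper: temperature factor f = -0.080·(16.6) = -1.3280
  SO₂ term: 0.0053·147.4^0.26·exp(0.059·55-1.3280) = 0.132
  Cl⁻ term: 0.01025·258.5^0.27·exp(0.036·55+0.049·26.6) = 1.225
  sum: 0.132 + 1.225 → r_corr = 1.357 μm/a
Convert to mass loss: 1.357 μm/a × 8.96 g/cm³ = 12.16 g·m⁻²·a⁻¹

r_corr = 12.2 g·m⁻²·a⁻¹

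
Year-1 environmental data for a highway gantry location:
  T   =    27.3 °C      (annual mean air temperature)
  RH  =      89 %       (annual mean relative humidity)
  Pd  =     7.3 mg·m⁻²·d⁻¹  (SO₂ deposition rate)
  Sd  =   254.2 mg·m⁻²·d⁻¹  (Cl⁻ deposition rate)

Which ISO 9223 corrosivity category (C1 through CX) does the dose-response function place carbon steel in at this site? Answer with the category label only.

C5

carbon steel: temperature factor f = -0.054·(17.3) = -0.9342
  Pd branch = 1.77·Pd^0.52·e^(0.02·RH+f) = 11.59 μm/a
  Cl⁻ term: 0.102·254.2^0.62·exp(0.033·89+0.04·27.3) = 177.7
  r_corr = 11.59 + 177.7 = 189.3 μm/a
ISO 9223 Table 2 (carbon steel): 80 < 189 ≤ 200 μm/a ⇒ C5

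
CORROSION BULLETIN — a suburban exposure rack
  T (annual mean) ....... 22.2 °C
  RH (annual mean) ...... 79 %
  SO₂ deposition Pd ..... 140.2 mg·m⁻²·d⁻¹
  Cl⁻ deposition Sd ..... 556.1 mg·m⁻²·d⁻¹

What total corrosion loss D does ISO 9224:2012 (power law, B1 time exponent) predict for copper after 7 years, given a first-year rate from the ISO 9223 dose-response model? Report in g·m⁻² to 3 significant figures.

D(7) = 120 g·m⁻²

copper: T>10 °C ⇒ hinge -0.080·(22.2−10) = -0.9760
  SO₂ term: 0.0053·140.2^0.26·exp(0.059·79-0.9760) = 0.7635
  Sd branch = 0.01025·Sd^0.27·e^(0.036·RH+0.049·T) = 2.881 μm/a
  r_corr = 0.7635 + 2.881 = 3.644 μm/a
ISO 9224: D(t) = r_corr · t^b with b = 0.667 (copper, B1)
  D(7) = 3.644 × 7^0.667 = 3.644 × 3.662 = 13.34 μm
  Mass loss = 13.34 μm × 8.96 g/cm³ = 119.6 g·m⁻²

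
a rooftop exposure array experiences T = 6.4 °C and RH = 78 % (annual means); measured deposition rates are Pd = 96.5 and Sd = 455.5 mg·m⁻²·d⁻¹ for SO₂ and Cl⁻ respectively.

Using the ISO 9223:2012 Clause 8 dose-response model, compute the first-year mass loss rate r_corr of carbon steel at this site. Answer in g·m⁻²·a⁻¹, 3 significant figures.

r_corr = 1.02e+03 g·m⁻²·a⁻¹

carbon steel: T≤10 °C ⇒ hinge +0.150·(6.4−10) = -0.5400
  SO₂ term: 1.77·96.5^0.52·exp(0.02·78-0.5400) = 52.83
  Cl⁻ term: 0.102·455.5^0.62·exp(0.033·78+0.04·6.4) = 76.9
  r_corr = 52.83 + 76.9 = 129.7 μm/a
Convert to mass loss: 129.7 μm/a × 7.85 g/cm³ = 1018 g·m⁻²·a⁻¹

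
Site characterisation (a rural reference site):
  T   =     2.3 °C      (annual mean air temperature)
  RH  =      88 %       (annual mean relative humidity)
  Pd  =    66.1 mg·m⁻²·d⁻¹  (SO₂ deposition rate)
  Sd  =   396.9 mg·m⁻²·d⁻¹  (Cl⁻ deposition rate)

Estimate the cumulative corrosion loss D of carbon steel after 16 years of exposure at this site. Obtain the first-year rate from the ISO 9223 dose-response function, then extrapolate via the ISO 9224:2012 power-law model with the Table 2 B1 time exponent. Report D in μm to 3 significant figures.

carbon steel: T≤10 °C ⇒ hinge +0.150·(2.3−10) = -1.1550
  sulphur-dioxide contribution → 28.66 μm/a
  chloride contribution → 83.35 μm/a
  total first-year rate 112 μm/a
ISO 9224: D(t) = r_corr · t^b with b = 0.523 (carbon steel, B1)
  D(16) = 112 × 16^0.523 = 112 × 4.263 = 477.5 μm

D(16) = 478 μm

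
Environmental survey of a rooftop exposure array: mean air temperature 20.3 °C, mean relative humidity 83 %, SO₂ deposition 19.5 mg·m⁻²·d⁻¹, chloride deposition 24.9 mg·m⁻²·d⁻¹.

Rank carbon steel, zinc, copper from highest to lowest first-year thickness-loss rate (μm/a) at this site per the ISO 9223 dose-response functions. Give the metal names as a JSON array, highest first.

carbon steel: T>10 °C ⇒ hinge -0.054·(20.3−10) = -0.5562
  Pd branch = 1.77·Pd^0.52·e^(0.02·RH+f) = 25.01 μm/a
  Sd branch = 0.102·Sd^0.62·e^(0.033·RH+0.04·T) = 26.09 μm/a
  sum: 25.01 + 26.09 → r_corr = 51.1 μm/a
zinc: T>10 °C ⇒ hinge -0.071·(20.3−10) = -0.7313
  SO₂ term: 0.0129·19.5^0.44·exp(0.046·83-0.7313) = 1.044
  Sd branch = 0.0175·Sd^0.57·e^(0.008·RH+0.085·T) = 1.193 μm/a
  sum: 1.044 + 1.193 → r_corr = 2.237 μm/a
copper: temperature factor f = -0.080·(10.3) = -0.8240
  Pd branch = 0.0053·Pd^0.26·e^(0.059·RH+f) = 0.6739 μm/a
  Cl⁻ term: 0.01025·24.9^0.27·exp(0.036·83+0.049·20.3) = 1.31
  r_corr = 0.6739 + 1.31 = 1.984 μm/a
Ordering by μm/a: carbon steel (51.1) > zinc (2.24) > copper (1.98)

["carbon steel", "zinc", "copper"]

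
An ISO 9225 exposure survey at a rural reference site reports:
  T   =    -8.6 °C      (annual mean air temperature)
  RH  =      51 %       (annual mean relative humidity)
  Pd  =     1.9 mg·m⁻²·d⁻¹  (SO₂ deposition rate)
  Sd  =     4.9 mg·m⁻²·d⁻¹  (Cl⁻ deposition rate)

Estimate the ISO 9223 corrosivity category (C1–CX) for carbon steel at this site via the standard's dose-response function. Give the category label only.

C2

carbon steel: f(T) = +0.150·(T−10) [T≤10 °C] = -2.7900
  sulphur-dioxide contribution → 0.4209 μm/a
  chloride contribution → 1.042 μm/a
  ⇒ r_corr(carbon steel) = 1.463 μm/a
Category bounds: 1.3…25 μm/a bracket r_corr ⇒ C2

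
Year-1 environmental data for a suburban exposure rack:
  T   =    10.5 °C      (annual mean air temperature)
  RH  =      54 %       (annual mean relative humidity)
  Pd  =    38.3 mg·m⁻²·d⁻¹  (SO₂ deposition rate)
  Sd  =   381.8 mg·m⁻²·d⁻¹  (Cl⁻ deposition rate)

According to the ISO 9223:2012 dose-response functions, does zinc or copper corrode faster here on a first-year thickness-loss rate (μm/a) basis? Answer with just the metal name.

zinc

zinc: T>10 °C ⇒ hinge -0.071·(10.5−10) = -0.0355
  sulphur-dioxide contribution → 0.7423 μm/a
  chloride contribution → 1.949 μm/a
  total first-year rate 2.692 μm/a
copper: temperature factor f = -0.080·(0.5) = -0.0400
  sulphur-dioxide contribution → 0.3178 μm/a
  chloride contribution → 0.5964 μm/a
  ⇒ r_corr(copper) = 0.9142 μm/a
Ordering by μm/a: zinc (2.69) > copper (0.914)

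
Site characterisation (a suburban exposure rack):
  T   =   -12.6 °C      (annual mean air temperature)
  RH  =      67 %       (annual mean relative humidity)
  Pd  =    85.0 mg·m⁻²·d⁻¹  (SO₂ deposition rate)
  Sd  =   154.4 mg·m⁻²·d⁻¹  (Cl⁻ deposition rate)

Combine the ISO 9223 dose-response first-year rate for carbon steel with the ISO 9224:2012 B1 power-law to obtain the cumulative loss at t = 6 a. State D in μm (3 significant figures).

carbon steel: temperature factor f = +0.150·(-22.6) = -3.3900
  sulphur-dioxide contribution → 2.296 μm/a
  chloride contribution → 12.79 μm/a
  total first-year rate 15.09 μm/a
Power-law: D(6) = r_corr · 6^0.523
  D(6) = 15.09 × 6^0.523 = 15.09 × 2.553 = 38.51 μm

D(6) = 38.5 μm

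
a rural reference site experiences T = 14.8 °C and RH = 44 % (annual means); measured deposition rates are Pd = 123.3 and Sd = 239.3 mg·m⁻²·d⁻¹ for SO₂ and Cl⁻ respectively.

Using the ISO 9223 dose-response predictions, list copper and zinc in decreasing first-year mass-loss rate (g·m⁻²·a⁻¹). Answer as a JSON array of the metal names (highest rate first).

["zinc", "copper"]

copper: temperature factor f = -0.080·(4.8) = -0.3840
  sulphur-dioxide contribution → 0.1693 μm/a
  chloride contribution → 0.4528 μm/a
  total first-year rate 0.6221 μm/a
  mass loss = 0.6221 μm/a × 8.96 g/cm³ = 5.574 g·m⁻²·a⁻¹
zinc: f(T) = -0.071·(T−10) [T>10 °C] = -0.3408
  sulphur-dioxide contribution → 0.5776 μm/a
  chloride contribution → 1.987 μm/a
  ⇒ r_corr(zinc) = 2.565 μm/a
  mass loss = 2.565 μm/a × 7.14 g/cm³ = 18.31 g·m⁻²·a⁻¹
Ordering by g·m⁻²·a⁻¹: zinc (18.3) > copper (5.57)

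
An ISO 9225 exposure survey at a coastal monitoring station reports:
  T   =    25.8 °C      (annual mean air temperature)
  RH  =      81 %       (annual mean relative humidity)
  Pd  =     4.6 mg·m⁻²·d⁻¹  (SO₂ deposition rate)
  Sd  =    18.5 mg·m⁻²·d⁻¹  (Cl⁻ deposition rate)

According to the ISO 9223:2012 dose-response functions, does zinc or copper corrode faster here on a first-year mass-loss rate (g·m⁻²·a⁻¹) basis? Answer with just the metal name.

zinc: T>10 °C ⇒ hinge -0.071·(25.8−10) = -1.1218
  sulphur-dioxide contribution → 0.3413 μm/a
  chloride contribution → 1.582 μm/a
  ⇒ r_corr(zinc) = 1.923 μm/a
  mass loss = 1.923 μm/a × 7.14 g/cm³ = 13.73 g·m⁻²·a⁻¹
copper: T>10 °C ⇒ hinge -0.080·(25.8−10) = -1.2640
  sulphur-dioxide contribution → 0.2649 μm/a
  chloride contribution → 1.473 μm/a
  total first-year rate 1.738 μm/a
  mass loss = 1.738 μm/a × 8.96 g/cm³ = 15.57 g·m⁻²·a⁻¹
Ordering by g·m⁻²·a⁻¹: copper (15.6) > zinc (13.7)

copper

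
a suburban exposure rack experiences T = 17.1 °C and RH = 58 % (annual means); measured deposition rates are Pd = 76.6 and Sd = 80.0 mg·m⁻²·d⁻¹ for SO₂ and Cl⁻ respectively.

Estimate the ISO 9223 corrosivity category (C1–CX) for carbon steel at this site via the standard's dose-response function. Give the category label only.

carbon steel: T>10 °C ⇒ hinge -0.054·(17.1−10) = -0.3834
  Pd branch = 1.77·Pd^0.52·e^(0.02·RH+f) = 36.73 μm/a
  Sd branch = 0.102·Sd^0.62·e^(0.033·RH+0.04·T) = 20.74 μm/a
  sum: 36.73 + 20.74 → r_corr = 57.47 μm/a
57.5 μm/a falls in (50, 80] for carbon steel → category C4

C4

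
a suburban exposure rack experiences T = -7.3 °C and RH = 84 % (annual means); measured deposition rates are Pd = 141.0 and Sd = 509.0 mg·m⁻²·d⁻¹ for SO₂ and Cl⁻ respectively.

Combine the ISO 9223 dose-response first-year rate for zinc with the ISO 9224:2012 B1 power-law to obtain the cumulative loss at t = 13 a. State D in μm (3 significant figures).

D(13) = 27.8 μm

zinc: f(T) = +0.038·(T−10) [T≤10 °C] = -0.6574
  SO₂ term: 0.0129·141.0^0.44·exp(0.046·84-0.6574) = 2.811
  Cl⁻ term: 0.0175·509.0^0.57·exp(0.008·84+0.085·-7.3) = 0.643
  sum: 2.811 + 0.643 → r_corr = 3.454 μm/a
Long-term exponent b (ISO 9224 Table 2, B1) = 0.813
  D(13) = 3.454 × 13^0.813 = 3.454 × 8.047 = 27.79 μm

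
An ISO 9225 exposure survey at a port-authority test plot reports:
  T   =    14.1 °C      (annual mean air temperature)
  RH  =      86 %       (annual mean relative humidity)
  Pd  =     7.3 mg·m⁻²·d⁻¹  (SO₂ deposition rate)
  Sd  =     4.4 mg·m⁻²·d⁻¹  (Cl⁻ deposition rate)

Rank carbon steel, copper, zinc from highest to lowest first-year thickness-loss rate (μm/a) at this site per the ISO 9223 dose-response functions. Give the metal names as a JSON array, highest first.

carbon steel: T>10 °C ⇒ hinge -0.054·(14.1−10) = -0.2214
  Pd branch = 1.77·Pd^0.52·e^(0.02·RH+f) = 22.27 μm/a
  Cl⁻ term: 0.102·4.4^0.62·exp(0.033·86+0.04·14.1) = 7.674
  r_corr = 22.27 + 7.674 = 29.94 μm/a
copper: f(T) = -0.080·(T−10) [T>10 °C] = -0.3280
  Pd branch = 0.0053·Pd^0.26·e^(0.059·RH+f) = 1.023 μm/a
  Sd branch = 0.01025·Sd^0.27·e^(0.036·RH+0.049·T) = 0.6747 μm/a
  r_corr = 1.023 + 0.6747 = 1.698 μm/a
zinc: f(T) = -0.071·(T−10) [T>10 °C] = -0.2911
  SO₂ term: 0.0129·7.3^0.44·exp(0.046·86-0.2911) = 1.208
  Cl⁻ term: 0.0175·4.4^0.57·exp(0.008·86+0.085·14.1) = 0.2686
  sum: 1.208 + 0.2686 → r_corr = 1.477 μm/a
Ordering by μm/a: carbon steel (29.9) > copper (1.7) > zinc (1.48)

["carbon steel", "copper", "zinc"]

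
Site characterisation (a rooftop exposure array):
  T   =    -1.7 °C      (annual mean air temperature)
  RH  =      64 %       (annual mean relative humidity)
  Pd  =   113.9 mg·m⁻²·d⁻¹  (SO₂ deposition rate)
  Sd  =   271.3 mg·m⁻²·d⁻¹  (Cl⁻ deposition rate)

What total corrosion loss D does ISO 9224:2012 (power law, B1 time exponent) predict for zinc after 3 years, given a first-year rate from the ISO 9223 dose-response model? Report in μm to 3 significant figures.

D(3) = 4.59 μm

zinc: T≤10 °C ⇒ hinge +0.038·(-1.7−10) = -0.4446
  SO₂ term: 0.0129·113.9^0.44·exp(0.046·64-0.4446) = 1.262
  Cl⁻ term: 0.0175·271.3^0.57·exp(0.008·64+0.085·-1.7) = 0.6162
  sum: 1.262 + 0.6162 → r_corr = 1.878 μm/a
Long-term exponent b (ISO 9224 Table 2, B1) = 0.813
  D(3) = 1.878 × 3^0.813 = 1.878 × 2.443 = 4.587 μm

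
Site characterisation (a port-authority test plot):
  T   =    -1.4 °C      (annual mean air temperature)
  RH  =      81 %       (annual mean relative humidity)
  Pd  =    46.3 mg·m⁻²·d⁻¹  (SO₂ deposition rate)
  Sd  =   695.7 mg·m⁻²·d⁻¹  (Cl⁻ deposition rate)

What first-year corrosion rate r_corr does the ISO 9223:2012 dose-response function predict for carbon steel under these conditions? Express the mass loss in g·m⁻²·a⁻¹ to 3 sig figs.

r_corr = 728 g·m⁻²·a⁻¹

carbon steel: temperature factor f = +0.150·(-11.4) = -1.7100
  SO₂ term: 1.77·46.3^0.52·exp(0.02·81-1.7100) = 11.88
  Cl⁻ term: 0.102·695.7^0.62·exp(0.033·81+0.04·-1.4) = 80.81
  r_corr = 11.88 + 80.81 = 92.69 μm/a
Convert to mass loss: 92.69 μm/a × 7.85 g/cm³ = 727.6 g·m⁻²·a⁻¹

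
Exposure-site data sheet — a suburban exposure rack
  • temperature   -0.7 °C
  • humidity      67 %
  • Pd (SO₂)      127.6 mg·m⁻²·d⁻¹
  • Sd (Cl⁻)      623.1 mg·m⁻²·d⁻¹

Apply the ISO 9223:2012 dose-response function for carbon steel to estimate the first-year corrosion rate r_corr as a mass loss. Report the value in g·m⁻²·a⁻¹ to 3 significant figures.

carbon steel: f(T) = +0.150·(T−10) [T≤10 °C] = -1.6050
  sulphur-dioxide contribution → 16.9 μm/a
  chloride contribution → 48.9 μm/a
  total first-year rate 65.8 μm/a
Convert to mass loss: 65.8 μm/a × 7.85 g/cm³ = 516.5 g·m⁻²·a⁻¹

r_corr = 517 g·m⁻²·a⁻¹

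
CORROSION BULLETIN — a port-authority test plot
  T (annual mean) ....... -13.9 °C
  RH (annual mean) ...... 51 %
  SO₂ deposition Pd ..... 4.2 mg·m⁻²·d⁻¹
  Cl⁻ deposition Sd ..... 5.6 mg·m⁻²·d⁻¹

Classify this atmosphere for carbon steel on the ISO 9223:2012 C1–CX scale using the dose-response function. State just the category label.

carbon steel: f(T) = +0.150·(T−10) [T≤10 °C] = -3.5850
  sulphur-dioxide contribution → 0.2871 μm/a
  chloride contribution → 0.9161 μm/a
  ⇒ r_corr(carbon steel) = 1.203 μm/a
ISO 9223 Table 2 (carbon steel): 0 < 1.2 ≤ 1.3 μm/a ⇒ C1

C1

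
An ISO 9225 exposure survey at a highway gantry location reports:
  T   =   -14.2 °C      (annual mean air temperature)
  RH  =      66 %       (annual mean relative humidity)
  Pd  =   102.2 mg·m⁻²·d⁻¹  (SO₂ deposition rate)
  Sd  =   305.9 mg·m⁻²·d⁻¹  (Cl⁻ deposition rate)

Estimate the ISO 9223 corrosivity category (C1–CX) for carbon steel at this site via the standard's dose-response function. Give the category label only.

C2

carbon steel: f(T) = +0.150·(T−10) [T≤10 °C] = -3.6300
  SO₂ term: 1.77·102.2^0.52·exp(0.02·66-3.6300) = 1.948
  Cl⁻ term: 0.102·305.9^0.62·exp(0.033·66+0.04·-14.2) = 17.74
  r_corr = 1.948 + 17.74 = 19.69 μm/a
ISO 9223 Table 2 (carbon steel): 1.3 < 19.7 ≤ 25 μm/a ⇒ C2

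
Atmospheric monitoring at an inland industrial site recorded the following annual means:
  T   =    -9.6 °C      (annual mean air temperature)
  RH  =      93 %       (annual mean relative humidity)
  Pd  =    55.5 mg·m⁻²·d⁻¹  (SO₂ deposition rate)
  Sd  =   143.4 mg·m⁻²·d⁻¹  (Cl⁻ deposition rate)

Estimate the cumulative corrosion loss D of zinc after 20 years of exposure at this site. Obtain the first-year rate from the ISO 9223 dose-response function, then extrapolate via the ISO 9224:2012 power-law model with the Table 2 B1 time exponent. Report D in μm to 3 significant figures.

D(20) = 32.7 μm

zinc: f(T) = +0.038·(T−10) [T≤10 °C] = -0.7448
  SO₂ term: 0.0129·55.5^0.44·exp(0.046·93-0.7448) = 2.585
  Cl⁻ term: 0.0175·143.4^0.57·exp(0.008·93+0.085·-9.6) = 0.2761
  r_corr = 2.585 + 0.2761 = 2.861 μm/a
ISO 9224: D(t) = r_corr · t^b with b = 0.813 (zinc, B1)
  D(20) = 2.861 × 20^0.813 = 2.861 × 11.42 = 32.68 μm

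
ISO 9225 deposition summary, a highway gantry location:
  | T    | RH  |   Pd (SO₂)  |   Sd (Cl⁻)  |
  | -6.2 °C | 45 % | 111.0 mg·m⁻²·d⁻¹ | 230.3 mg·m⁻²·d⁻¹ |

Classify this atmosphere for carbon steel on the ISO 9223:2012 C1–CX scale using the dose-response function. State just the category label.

carbon steel: f(T) = +0.150·(T−10) [T≤10 °C] = -2.4300
  SO₂ term: 1.77·111.0^0.52·exp(0.02·45-2.4300) = 4.437
  Cl⁻ term: 0.102·230.3^0.62·exp(0.033·45+0.04·-6.2) = 10.24
  sum: 4.437 + 10.24 → r_corr = 14.68 μm/a
Category bounds: 1.3…25 μm/a bracket r_corr ⇒ C2

C2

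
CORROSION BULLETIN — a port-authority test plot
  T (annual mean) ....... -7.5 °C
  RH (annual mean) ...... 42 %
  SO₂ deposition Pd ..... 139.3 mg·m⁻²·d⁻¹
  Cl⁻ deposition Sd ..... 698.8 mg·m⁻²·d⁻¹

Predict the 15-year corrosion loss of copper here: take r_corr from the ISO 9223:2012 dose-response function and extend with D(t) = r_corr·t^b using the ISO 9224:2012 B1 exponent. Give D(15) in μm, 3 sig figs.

copper: T≤10 °C ⇒ hinge +0.126·(-7.5−10) = -2.2050
  Pd branch = 0.0053·Pd^0.26·e^(0.059·RH+f) = 0.02513 μm/a
  Sd branch = 0.01025·Sd^0.27·e^(0.036·RH+0.049·T) = 0.1887 μm/a
  r_corr = 0.02513 + 0.1887 = 0.2138 μm/a
Power-law: D(15) = r_corr · 15^0.667
  D(15) = 0.2138 × 15^0.667 = 0.2138 × 6.088 = 1.302 μm

D(15) = 1.30 μm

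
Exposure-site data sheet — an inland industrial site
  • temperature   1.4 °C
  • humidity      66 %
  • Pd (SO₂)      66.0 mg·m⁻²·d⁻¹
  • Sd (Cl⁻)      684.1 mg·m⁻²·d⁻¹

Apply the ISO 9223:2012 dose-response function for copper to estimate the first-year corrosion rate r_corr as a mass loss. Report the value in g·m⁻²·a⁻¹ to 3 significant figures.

copper: temperature factor f = +0.126·(-8.6) = -1.0836
  SO₂ term: 0.0053·66.0^0.26·exp(0.059·66-1.0836) = 0.2618
  Cl⁻ term: 0.01025·684.1^0.27·exp(0.036·66+0.049·1.4) = 0.6885
  sum: 0.2618 + 0.6885 → r_corr = 0.9502 μm/a
Convert to mass loss: 0.9502 μm/a × 8.96 g/cm³ = 8.514 g·m⁻²·a⁻¹

r_corr = 8.51 g·m⁻²·a⁻¹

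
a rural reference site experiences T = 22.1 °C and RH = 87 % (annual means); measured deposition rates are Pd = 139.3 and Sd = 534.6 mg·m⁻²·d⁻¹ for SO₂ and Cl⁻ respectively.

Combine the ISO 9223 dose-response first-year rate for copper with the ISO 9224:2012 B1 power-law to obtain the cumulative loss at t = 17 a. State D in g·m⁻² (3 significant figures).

copper: f(T) = -0.080·(T−10) [T>10 °C] = -0.9680
  sulphur-dioxide contribution → 1.232 μm/a
  chloride contribution → 3.783 μm/a
  total first-year rate 5.014 μm/a
ISO 9224: D(t) = r_corr · t^b with b = 0.667 (copper, B1)
  D(17) = 5.014 × 17^0.667 = 5.014 × 6.618 = 33.18 μm
  Mass loss = 33.18 μm × 8.96 g/cm³ = 297.3 g·m⁻²

D(17) = 297 g·m⁻²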